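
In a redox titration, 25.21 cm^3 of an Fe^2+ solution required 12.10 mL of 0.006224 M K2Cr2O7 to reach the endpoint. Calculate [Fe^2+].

0.0179 M

n(K2Cr2O7) = 0.006224 x 0.01210 = 7.531e-5 mol.
From the balanced equation, 1 mol K2Cr2O7 reacts with 6 mol Fe^2+, so n(Fe^2+) = 7.531e-5 x 6/1 = 0.0004519 mol.
[Fe^2+] = 0.0004519 / 0.02521 L = 0.0179 M.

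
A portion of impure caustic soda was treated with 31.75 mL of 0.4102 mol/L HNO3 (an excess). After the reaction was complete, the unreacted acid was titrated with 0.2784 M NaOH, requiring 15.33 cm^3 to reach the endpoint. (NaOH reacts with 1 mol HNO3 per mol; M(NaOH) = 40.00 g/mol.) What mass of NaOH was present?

Total n(HNO3) added = 0.4102 x 0.03175 = 0.01302 mol.
n(NaOH) used = 0.2784 x 0.01533 = 0.004268 mol, which equals the excess n(HNO3).
So n(HNO3) consumed by the sample = 0.01302 - 0.004268 = 0.008756 mol.
n(NaOH) = 0.008756 / 1 = 0.008756 mol.
mass = 0.008756 mol x 40.00 g/mol = 0.350 g.

0.350 g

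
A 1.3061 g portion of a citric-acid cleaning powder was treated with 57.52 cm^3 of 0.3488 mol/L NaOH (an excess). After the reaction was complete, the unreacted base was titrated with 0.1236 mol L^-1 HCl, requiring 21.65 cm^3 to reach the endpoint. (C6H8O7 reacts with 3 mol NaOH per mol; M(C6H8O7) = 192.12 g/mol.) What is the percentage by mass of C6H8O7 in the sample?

85.3%

Total n(NaOH) added = 0.3488 x 0.05752 = 0.02006 mol.
n(HCl) used = 0.1236 x 0.02165 = 0.002676 mol, which equals the excess n(NaOH).
So n(NaOH) consumed by the sample = 0.02006 - 0.002676 = 0.01739 mol.
n(C6H8O7) = 0.01739 / 3 = 0.005796 mol.
mass C6H8O7 = 0.005796 x 192.12 = 1.113 g, so %C6H8O7 = 1.113/1.3061 x 100 = 85.3%.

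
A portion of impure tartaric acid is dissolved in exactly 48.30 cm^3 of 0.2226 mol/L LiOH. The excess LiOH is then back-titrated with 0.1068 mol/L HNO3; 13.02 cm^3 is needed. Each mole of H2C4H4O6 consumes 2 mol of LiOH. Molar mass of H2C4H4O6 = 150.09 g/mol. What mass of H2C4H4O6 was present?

0.702 g

Total n(LiOH) added = 0.2226 x 0.04830 = 0.01075 mol.
n(HNO3) used = 0.1068 x 0.01302 = 0.001391 mol, which equals the excess n(LiOH).
So n(LiOH) consumed by the sample = 0.01075 - 0.001391 = 0.009361 mol.
n(H2C4H4O6) = 0.009361 / 2 = 0.004681 mol.
mass = 0.004681 mol x 150.09 g/mol = 0.702 g.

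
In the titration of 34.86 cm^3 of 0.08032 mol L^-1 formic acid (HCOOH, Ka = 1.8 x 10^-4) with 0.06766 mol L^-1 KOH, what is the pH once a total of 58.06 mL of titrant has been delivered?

12.08

n(acid) = 0.08032 x 0.03486 = 0.002800 mol; n(KOH) added = 0.06766 x 0.05806 = 0.003928 mol.
Base is in excess by 0.003928 - 0.002800 = 0.001128 mol in a total volume of 0.09292 L.
[OH^-] = 0.001128/0.09292 = 0.01214 M, so pOH = 1.92 and pH = 14.00 - 1.92 = 12.08.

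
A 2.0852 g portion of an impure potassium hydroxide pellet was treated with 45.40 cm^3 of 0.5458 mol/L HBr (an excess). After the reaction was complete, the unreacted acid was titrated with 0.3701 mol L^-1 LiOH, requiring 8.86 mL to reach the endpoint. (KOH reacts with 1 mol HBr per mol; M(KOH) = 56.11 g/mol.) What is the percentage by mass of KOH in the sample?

57.9%

Total n(HBr) added = 0.5458 x 0.04540 = 0.02478 mol.
n(LiOH) used = 0.3701 x 0.008860 = 0.003279 mol, which equals the excess n(HBr).
So n(HBr) consumed by the sample = 0.02478 - 0.003279 = 0.02150 mol.
n(KOH) = 0.02150 / 1 = 0.02150 mol.
mass KOH = 0.02150 x 56.11 = 1.206 g, so %KOH = 1.206/2.0852 x 100 = 57.9%.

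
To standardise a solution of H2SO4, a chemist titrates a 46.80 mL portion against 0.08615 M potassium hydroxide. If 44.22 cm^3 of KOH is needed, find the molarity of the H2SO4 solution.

n(KOH) delivered = 0.08615 x 0.04422 = 0.003810 mol.
The reaction is 1 H2SO4 + 2 KOH, so n(H2SO4) = 0.003810 x 1/2 = 0.001905 mol.
[H2SO4] = 0.001905 mol / 0.04680 L = 0.0407 M.

0.0407 M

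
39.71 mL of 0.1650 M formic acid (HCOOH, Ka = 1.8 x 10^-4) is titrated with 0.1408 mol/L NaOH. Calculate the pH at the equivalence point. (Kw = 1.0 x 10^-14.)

n(HCOOH) = 0.1650 x 0.03971 = 0.006552 mol; V(NaOH) at equivalence = 0.006552/0.1408 = 0.04654 L.
At equivalence all the acid is converted to HCOO-; total volume = 0.03971 + 0.04654 = 0.08625 L, so [HCOO-] = 0.006552/0.08625 = 0.07597 M.
Kb = Kw/Ka = 1.0e-14 / 1.8 x 10^-4 = 5.56e-11.
[OH^-] = sqrt(Kb x [HCOO-]) = sqrt(5.56e-11 x 0.07597) = 2.05e-6 M.
pOH = 5.69, so pH = 14.00 - 5.69 = 8.31.

8.31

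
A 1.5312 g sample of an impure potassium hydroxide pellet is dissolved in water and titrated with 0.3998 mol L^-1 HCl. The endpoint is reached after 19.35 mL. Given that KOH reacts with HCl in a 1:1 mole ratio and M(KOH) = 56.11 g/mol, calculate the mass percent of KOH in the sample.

28.3%

n(HCl) = 0.3998 x 0.01935 = 0.007736 mol.
n(KOH) = 0.007736 / 1 = 0.007736 mol.
mass of KOH = 0.007736 x 56.11 = 0.4341 g.
% purity = 0.4341 / 1.5312 x 100 = 28.3%.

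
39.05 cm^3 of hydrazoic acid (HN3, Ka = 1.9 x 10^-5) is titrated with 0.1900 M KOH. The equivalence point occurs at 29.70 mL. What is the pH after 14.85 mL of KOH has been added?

14.85 mL is exactly half the equivalence volume (29.70/2), i.e. the half-equivalence point.
There, n(HA) = n(A^-), so pH = pKa = -log(1.9 x 10^-5) = 4.72.

4.72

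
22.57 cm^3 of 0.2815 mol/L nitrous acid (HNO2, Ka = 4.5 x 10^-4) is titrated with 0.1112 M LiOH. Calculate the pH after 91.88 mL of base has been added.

n(acid) = 0.2815 x 0.02257 = 0.006353 mol; n(LiOH) added = 0.1112 x 0.09188 = 0.01022 mol.
Base is in excess by 0.01022 - 0.006353 = 0.003864 mol in a total volume of 0.1144 L.
[OH^-] = 0.003864/0.1144 = 0.03376 M, so pOH = 1.47 and pH = 14.00 - 1.47 = 12.53.

12.53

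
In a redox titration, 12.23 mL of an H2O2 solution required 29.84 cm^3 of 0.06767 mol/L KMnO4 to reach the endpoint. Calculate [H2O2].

0.413 M

n(KMnO4) = 0.06767 x 0.02984 = 0.002019 mol.
From the balanced equation, 2 mol KMnO4 reacts with 5 mol H2O2, so n(H2O2) = 0.002019 x 5/2 = 0.005048 mol.
[H2O2] = 0.005048 / 0.01223 L = 0.413 M.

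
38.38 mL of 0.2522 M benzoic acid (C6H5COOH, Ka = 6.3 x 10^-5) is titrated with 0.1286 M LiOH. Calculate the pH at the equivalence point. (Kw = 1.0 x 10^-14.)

n(C6H5COOH) = 0.2522 x 0.03838 = 0.009679 mol; V(LiOH) at equivalence = 0.009679/0.1286 = 0.07527 L.
At equivalence all the acid is converted to C6H5COO-; total volume = 0.03838 + 0.07527 = 0.1136 L, so [C6H5COO-] = 0.009679/0.1136 = 0.08517 M.
Kb = Kw/Ka = 1.0e-14 / 6.3 x 10^-5 = 1.59e-10.
[OH^-] = sqrt(Kb x [C6H5COO-]) = sqrt(1.59e-10 x 0.08517) = 3.68e-6 M.
pOH = 5.43, so pH = 14.00 - 5.43 = 8.57.

8.57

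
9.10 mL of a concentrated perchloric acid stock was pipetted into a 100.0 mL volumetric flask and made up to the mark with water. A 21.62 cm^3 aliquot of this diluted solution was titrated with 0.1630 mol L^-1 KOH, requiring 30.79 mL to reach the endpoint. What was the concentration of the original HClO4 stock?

n(KOH) = 0.1630 x 0.03079 = 0.005019 mol.
n(HClO4) in the aliquot = 0.005019 mol.
[diluted HClO4] = 0.005019 / 0.02162 = 0.2321 M.
Dilution factor = 100.0/9.100 = 10.99, so [stock] = 0.2321 x 10.99 = 2.55 M.

2.55 M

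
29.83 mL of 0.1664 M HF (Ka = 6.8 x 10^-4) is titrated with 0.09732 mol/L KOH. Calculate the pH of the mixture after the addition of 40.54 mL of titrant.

3.76

Initial n(HF) = 0.1664 x 0.02983 = 0.004964 mol.
n(KOH) added = 0.09732 x 0.04054 = 0.003945 mol, converting that many moles of HF to F-.
Remaining n(HF) = 0.001018 mol; n(F-) = 0.003945 mol.
By Henderson-Hasselbalch, pH = pKa + log([A^-]/[HA]) = 3.17 + log(0.003945/0.001018) = 3.17 + (+0.59) = 3.76.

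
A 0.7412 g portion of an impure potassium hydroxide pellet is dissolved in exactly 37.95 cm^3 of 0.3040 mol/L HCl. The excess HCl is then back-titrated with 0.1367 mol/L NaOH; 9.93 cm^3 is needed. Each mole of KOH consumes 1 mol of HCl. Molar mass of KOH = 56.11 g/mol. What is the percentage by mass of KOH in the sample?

77.1%

Total n(HCl) added = 0.3040 x 0.03795 = 0.01154 mol.
n(NaOH) used = 0.1367 x 0.009930 = 0.001357 mol, which equals the excess n(HCl).
So n(HCl) consumed by the sample = 0.01154 - 0.001357 = 0.01018 mol.
n(KOH) = 0.01018 / 1 = 0.01018 mol.
mass KOH = 0.01018 x 56.11 = 0.5712 g, so %KOH = 0.5712/0.7412 x 100 = 77.1%.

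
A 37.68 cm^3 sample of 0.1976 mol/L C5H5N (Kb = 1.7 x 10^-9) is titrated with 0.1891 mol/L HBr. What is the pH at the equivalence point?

3.12

n(C5H5N) = 0.1976 x 0.03768 = 0.007446 mol; V(HBr) at equivalence = 0.007446/0.1891 = 0.03937 L.
At equivalence the base is fully converted to C5H5NH+; total volume = 0.07705 L, so [C5H5NH+] = 0.007446/0.07705 = 0.09663 M.
Ka(C5H5NH+) = Kw/Kb = 1.0e-14 / 1.7 x 10^-9 = 5.88e-6.
[H^+] = sqrt(Ka x [C5H5NH+]) = sqrt(5.88e-6 x 0.09663) = 0.000754 M.
pH = -log(0.000754) = 3.12.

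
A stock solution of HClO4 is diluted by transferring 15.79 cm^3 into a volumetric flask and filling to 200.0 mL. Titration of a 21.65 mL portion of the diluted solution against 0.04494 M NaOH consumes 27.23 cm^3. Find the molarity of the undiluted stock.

n(NaOH) = 0.04494 x 0.02723 = 0.001224 mol.
n(HClO4) in the aliquot = 0.001224 mol.
[diluted HClO4] = 0.001224 / 0.02165 = 0.05652 M.
Dilution factor = 200.0/15.79 = 12.67, so [stock] = 0.05652 x 12.67 = 0.716 M.

0.716 M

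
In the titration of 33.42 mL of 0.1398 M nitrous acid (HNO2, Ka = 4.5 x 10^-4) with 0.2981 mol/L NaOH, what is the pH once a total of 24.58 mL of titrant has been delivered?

12.66

n(acid) = 0.1398 x 0.03342 = 0.004672 mol; n(NaOH) added = 0.2981 x 0.02458 = 0.007327 mol.
Base is in excess by 0.007327 - 0.004672 = 0.002655 mol in a total volume of 0.05800 L.
[OH^-] = 0.002655/0.05800 = 0.04578 M, so pOH = 1.34 and pH = 14.00 - 1.34 = 12.66.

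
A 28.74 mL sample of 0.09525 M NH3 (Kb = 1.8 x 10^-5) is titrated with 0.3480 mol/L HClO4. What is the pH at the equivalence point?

5.19

n(NH3) = 0.09525 x 0.02874 = 0.002737 mol; V(HClO4) at equivalence = 0.002737/0.3480 = 0.007866 L.
At equivalence the base is fully converted to NH4+; total volume = 0.03661 L, so [NH4+] = 0.002737/0.03661 = 0.07478 M.
Ka(NH4+) = Kw/Kb = 1.0e-14 / 1.8 x 10^-5 = 5.56e-10.
[H^+] = sqrt(Ka x [NH4+]) = sqrt(5.56e-10 x 0.07478) = 6.45e-6 M.
pH = -log(6.45e-6) = 5.19.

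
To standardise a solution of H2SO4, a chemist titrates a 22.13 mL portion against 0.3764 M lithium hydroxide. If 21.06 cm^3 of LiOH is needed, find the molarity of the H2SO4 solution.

n(LiOH) delivered = 0.3764 x 0.02106 = 0.007927 mol.
The reaction is 1 H2SO4 + 2 LiOH, so n(H2SO4) = 0.007927 x 1/2 = 0.003963 mol.
[H2SO4] = 0.003963 mol / 0.02213 L = 0.179 M.

0.179 M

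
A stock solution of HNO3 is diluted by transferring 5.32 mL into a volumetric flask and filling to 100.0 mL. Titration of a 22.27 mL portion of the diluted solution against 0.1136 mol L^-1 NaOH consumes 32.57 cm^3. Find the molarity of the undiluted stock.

n(NaOH) = 0.1136 x 0.03257 = 0.003700 mol.
n(HNO3) in the aliquot = 0.003700 mol.
[diluted HNO3] = 0.003700 / 0.02227 = 0.1661 M.
Dilution factor = 100.0/5.320 = 18.80, so [stock] = 0.1661 x 18.80 = 3.12 M.

3.12 M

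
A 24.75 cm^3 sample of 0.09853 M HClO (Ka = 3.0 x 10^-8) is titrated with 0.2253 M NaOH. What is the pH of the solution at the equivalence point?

n(HClO) = 0.09853 x 0.02475 = 0.002439 mol; V(NaOH) at equivalence = 0.002439/0.2253 = 0.01082 L.
At equivalence all the acid is converted to ClO-; total volume = 0.02475 + 0.01082 = 0.03557 L, so [ClO-] = 0.002439/0.03557 = 0.06855 M.
Kb = Kw/Ka = 1.0e-14 / 3.0 x 10^-8 = 3.33e-7.
[OH^-] = sqrt(Kb x [ClO-]) = sqrt(3.33e-7 x 0.06855) = 0.000151 M.
pOH = 3.82, so pH = 14.00 - 3.82 = 10.18.

10.18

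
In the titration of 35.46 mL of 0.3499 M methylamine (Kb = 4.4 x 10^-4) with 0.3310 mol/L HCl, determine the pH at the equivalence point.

n(CH3NH2) = 0.3499 x 0.03546 = 0.01241 mol; V(HCl) at equivalence = 0.01241/0.3310 = 0.03748 L.
At equivalence the base is fully converted to CH3NH3+; total volume = 0.07294 L, so [CH3NH3+] = 0.01241/0.07294 = 0.1701 M.
Ka(CH3NH3+) = Kw/Kb = 1.0e-14 / 4.4 x 10^-4 = 2.27e-11.
[H^+] = sqrt(Ka x [CH3NH3+]) = sqrt(2.27e-11 x 0.1701) = 1.97e-6 M.
pH = -log(1.97e-6) = 5.71.

5.71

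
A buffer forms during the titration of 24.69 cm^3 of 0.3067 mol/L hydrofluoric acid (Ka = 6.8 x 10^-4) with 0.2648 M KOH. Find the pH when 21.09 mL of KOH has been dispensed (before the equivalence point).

3.62

Initial n(HF) = 0.3067 x 0.02469 = 0.007572 mol.
n(KOH) added = 0.2648 x 0.02109 = 0.005585 mol, converting that many moles of HF to F-.
Remaining n(HF) = 0.001988 mol; n(F-) = 0.005585 mol.
By Henderson-Hasselbalch, pH = pKa + log([A^-]/[HA]) = 3.17 + log(0.005585/0.001988) = 3.17 + (+0.45) = 3.62.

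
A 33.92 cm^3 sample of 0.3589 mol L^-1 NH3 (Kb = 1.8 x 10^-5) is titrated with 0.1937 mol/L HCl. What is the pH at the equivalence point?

n(NH3) = 0.3589 x 0.03392 = 0.01217 mol; V(HCl) at equivalence = 0.01217/0.1937 = 0.06285 L.
At equivalence the base is fully converted to NH4+; total volume = 0.09677 L, so [NH4+] = 0.01217/0.09677 = 0.1258 M.
Ka(NH4+) = Kw/Kb = 1.0e-14 / 1.8 x 10^-5 = 5.56e-10.
[H^+] = sqrt(Ka x [NH4+]) = sqrt(5.56e-10 x 0.1258) = 8.36e-6 M.
pH = -log(8.36e-6) = 5.08.

5.08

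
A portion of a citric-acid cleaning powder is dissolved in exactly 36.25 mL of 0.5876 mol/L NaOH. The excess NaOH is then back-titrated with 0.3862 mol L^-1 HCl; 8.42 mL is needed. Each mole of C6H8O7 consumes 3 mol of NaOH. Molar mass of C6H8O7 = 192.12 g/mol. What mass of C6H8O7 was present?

1.16 g

Total n(NaOH) added = 0.5876 x 0.03625 = 0.02130 mol.
n(HCl) used = 0.3862 x 0.008420 = 0.003252 mol, which equals the excess n(NaOH).
So n(NaOH) consumed by the sample = 0.02130 - 0.003252 = 0.01805 mol.
n(C6H8O7) = 0.01805 / 3 = 0.006016 mol.
mass = 0.006016 mol x 192.12 g/mol = 1.16 g.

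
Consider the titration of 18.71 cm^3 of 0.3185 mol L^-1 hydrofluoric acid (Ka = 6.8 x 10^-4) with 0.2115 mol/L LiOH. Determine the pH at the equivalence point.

8.14

n(HF) = 0.3185 x 0.01871 = 0.005959 mol; V(LiOH) at equivalence = 0.005959/0.2115 = 0.02818 L.
At equivalence all the acid is converted to F-; total volume = 0.01871 + 0.02818 = 0.04689 L, so [F-] = 0.005959/0.04689 = 0.1271 M.
Kb = Kw/Ka = 1.0e-14 / 6.8 x 10^-4 = 1.47e-11.
[OH^-] = sqrt(Kb x [F-]) = sqrt(1.47e-11 x 0.1271) = 1.37e-6 M.
pOH = 5.86, so pH = 14.00 - 5.86 = 8.14.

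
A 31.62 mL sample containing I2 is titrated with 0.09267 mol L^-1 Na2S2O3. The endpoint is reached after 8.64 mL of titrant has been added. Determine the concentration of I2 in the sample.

0.0127 M

n(Na2S2O3) = 0.09267 x 0.008640 = 0.0008007 mol.
From the balanced equation, 2 mol Na2S2O3 reacts with 1 mol I2, so n(I2) = 0.0008007 x 1/2 = 0.0004003 mol.
[I2] = 0.0004003 / 0.03162 L = 0.0127 M.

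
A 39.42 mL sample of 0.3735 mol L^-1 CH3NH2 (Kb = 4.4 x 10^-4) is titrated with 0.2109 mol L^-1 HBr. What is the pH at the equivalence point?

n(CH3NH2) = 0.3735 x 0.03942 = 0.01472 mol; V(HBr) at equivalence = 0.01472/0.2109 = 0.06981 L.
At equivalence the base is fully converted to CH3NH3+; total volume = 0.1092 L, so [CH3NH3+] = 0.01472/0.1092 = 0.1348 M.
Ka(CH3NH3+) = Kw/Kb = 1.0e-14 / 4.4 x 10^-4 = 2.27e-11.
[H^+] = sqrt(Ka x [CH3NH3+]) = sqrt(2.27e-11 x 0.1348) = 1.75e-6 M.
pH = -log(1.75e-6) = 5.76.

5.76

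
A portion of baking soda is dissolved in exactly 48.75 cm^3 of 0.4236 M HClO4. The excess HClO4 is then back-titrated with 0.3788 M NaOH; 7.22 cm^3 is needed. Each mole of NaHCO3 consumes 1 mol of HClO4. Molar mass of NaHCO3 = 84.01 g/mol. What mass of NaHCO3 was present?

1.51 g

Total n(HClO4) added = 0.4236 x 0.04875 = 0.02065 mol.
n(NaOH) used = 0.3788 x 0.007220 = 0.002735 mol, which equals the excess n(HClO4).
So n(HClO4) consumed by the sample = 0.02065 - 0.002735 = 0.01792 mol.
n(NaHCO3) = 0.01792 / 1 = 0.01792 mol.
mass = 0.01792 mol x 84.01 g/mol = 1.51 g.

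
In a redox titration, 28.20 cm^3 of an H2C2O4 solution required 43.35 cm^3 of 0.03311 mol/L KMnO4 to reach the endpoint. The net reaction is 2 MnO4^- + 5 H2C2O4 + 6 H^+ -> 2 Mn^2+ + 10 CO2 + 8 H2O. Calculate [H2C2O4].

n(KMnO4) = 0.03311 x 0.04335 = 0.001435 mol.
From the balanced equation, 2 mol KMnO4 reacts with 5 mol H2C2O4, so n(H2C2O4) = 0.001435 x 5/2 = 0.003588 mol.
[H2C2O4] = 0.003588 / 0.02820 L = 0.127 M.

0.127 M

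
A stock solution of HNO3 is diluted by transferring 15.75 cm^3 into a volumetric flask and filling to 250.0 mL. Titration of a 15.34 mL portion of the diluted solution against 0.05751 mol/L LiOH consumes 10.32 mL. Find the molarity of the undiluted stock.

n(LiOH) = 0.05751 x 0.01032 = 0.0005935 mol.
n(HNO3) in the aliquot = 0.0005935 mol.
[diluted HNO3] = 0.0005935 / 0.01534 = 0.03869 M.
Dilution factor = 250.0/15.75 = 15.87, so [stock] = 0.03869 x 15.87 = 0.614 M.

0.614 M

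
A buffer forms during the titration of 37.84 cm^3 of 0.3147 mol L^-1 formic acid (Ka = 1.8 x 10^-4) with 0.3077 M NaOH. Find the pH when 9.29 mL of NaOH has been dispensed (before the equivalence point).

Initial n(HCOOH) = 0.3147 x 0.03784 = 0.01191 mol.
n(NaOH) added = 0.3077 x 0.009290 = 0.002859 mol, converting that many moles of HCOOH to HCOO-.
Remaining n(HCOOH) = 0.009050 mol; n(HCOO-) = 0.002859 mol.
By Henderson-Hasselbalch, pH = pKa + log([A^-]/[HA]) = 3.74 + log(0.002859/0.009050) = 3.74 + (-0.50) = 3.24.

3.24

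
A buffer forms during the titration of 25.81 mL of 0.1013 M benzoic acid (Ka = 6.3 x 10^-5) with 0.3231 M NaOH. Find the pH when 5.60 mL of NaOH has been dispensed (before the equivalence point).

4.55

Initial n(C6H5COOH) = 0.1013 x 0.02581 = 0.002615 mol.
n(NaOH) added = 0.3231 x 0.005600 = 0.001809 mol, converting that many moles of C6H5COOH to C6H5COO-.
Remaining n(C6H5COOH) = 0.0008052 mol; n(C6H5COO-) = 0.001809 mol.
By Henderson-Hasselbalch, pH = pKa + log([A^-]/[HA]) = 4.20 + log(0.001809/0.0008052) = 4.20 + (+0.35) = 4.55.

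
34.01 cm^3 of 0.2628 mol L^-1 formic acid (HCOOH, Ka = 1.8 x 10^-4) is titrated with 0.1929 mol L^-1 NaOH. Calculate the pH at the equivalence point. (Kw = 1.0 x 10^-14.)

n(HCOOH) = 0.2628 x 0.03401 = 0.008938 mol; V(NaOH) at equivalence = 0.008938/0.1929 = 0.04633 L.
At equivalence all the acid is converted to HCOO-; total volume = 0.03401 + 0.04633 = 0.08034 L, so [HCOO-] = 0.008938/0.08034 = 0.1112 M.
Kb = Kw/Ka = 1.0e-14 / 1.8 x 10^-4 = 5.56e-11.
[OH^-] = sqrt(Kb x [HCOO-]) = sqrt(5.56e-11 x 0.1112) = 2.49e-6 M.
pOH = 5.60, so pH = 14.00 - 5.60 = 8.40.

8.40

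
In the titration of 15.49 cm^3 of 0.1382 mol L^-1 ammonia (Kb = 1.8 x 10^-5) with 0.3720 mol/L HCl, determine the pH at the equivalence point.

5.13

n(NH3) = 0.1382 x 0.01549 = 0.002141 mol; V(HCl) at equivalence = 0.002141/0.3720 = 0.005755 L.
At equivalence the base is fully converted to NH4+; total volume = 0.02124 L, so [NH4+] = 0.002141/0.02124 = 0.1008 M.
Ka(NH4+) = Kw/Kb = 1.0e-14 / 1.8 x 10^-5 = 5.56e-10.
[H^+] = sqrt(Ka x [NH4+]) = sqrt(5.56e-10 x 0.1008) = 7.48e-6 M.
pH = -log(7.48e-6) = 5.13.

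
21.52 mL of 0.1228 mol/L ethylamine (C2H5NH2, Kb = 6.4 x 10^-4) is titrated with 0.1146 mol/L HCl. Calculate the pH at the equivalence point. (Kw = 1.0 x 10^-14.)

6.02

n(C2H5NH2) = 0.1228 x 0.02152 = 0.002643 mol; V(HCl) at equivalence = 0.002643/0.1146 = 0.02306 L.
At equivalence the base is fully converted to C2H5NH3+; total volume = 0.04458 L, so [C2H5NH3+] = 0.002643/0.04458 = 0.05928 M.
Ka(C2H5NH3+) = Kw/Kb = 1.0e-14 / 6.4 x 10^-4 = 1.56e-11.
[H^+] = sqrt(Ka x [C2H5NH3+]) = sqrt(1.56e-11 x 0.05928) = 9.62e-7 M.
pH = -log(9.62e-7) = 6.02.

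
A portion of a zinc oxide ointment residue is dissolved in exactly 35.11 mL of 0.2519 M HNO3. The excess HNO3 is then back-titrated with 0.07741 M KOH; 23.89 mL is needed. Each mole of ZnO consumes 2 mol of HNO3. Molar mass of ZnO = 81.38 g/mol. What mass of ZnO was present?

Total n(HNO3) added = 0.2519 x 0.03511 = 0.008844 mol.
n(KOH) used = 0.07741 x 0.02389 = 0.001849 mol, which equals the excess n(HNO3).
So n(HNO3) consumed by the sample = 0.008844 - 0.001849 = 0.006995 mol.
n(ZnO) = 0.006995 / 2 = 0.003497 mol.
mass = 0.003497 mol x 81.38 g/mol = 0.285 g.

0.285 g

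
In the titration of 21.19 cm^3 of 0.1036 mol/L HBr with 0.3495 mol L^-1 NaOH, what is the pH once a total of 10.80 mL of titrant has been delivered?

12.69

n(acid) = 0.1036 x 0.02119 = 0.002195 mol; n(NaOH) added = 0.3495 x 0.01080 = 0.003775 mol.
Base is in excess by 0.003775 - 0.002195 = 0.001579 mol in a total volume of 0.03199 L.
[OH^-] = 0.001579/0.03199 = 0.04937 M, so pOH = 1.31 and pH = 14.00 - 1.31 = 12.69.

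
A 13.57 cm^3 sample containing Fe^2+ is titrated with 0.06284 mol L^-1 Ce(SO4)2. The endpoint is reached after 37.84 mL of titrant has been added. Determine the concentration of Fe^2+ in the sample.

n(Ce(SO4)2) = 0.06284 x 0.03784 = 0.002378 mol.
From the balanced equation, 1 mol Ce(SO4)2 reacts with 1 mol Fe^2+, so n(Fe^2+) = 0.002378 x 1/1 = 0.002378 mol.
[Fe^2+] = 0.002378 / 0.01357 L = 0.175 M.

0.175 M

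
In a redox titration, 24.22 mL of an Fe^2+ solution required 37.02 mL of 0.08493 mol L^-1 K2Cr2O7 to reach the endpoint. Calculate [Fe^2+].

n(K2Cr2O7) = 0.08493 x 0.03702 = 0.003144 mol.
From the balanced equation, 1 mol K2Cr2O7 reacts with 6 mol Fe^2+, so n(Fe^2+) = 0.003144 x 6/1 = 0.01886 mol.
[Fe^2+] = 0.01886 / 0.02422 L = 0.779 M.

0.779 M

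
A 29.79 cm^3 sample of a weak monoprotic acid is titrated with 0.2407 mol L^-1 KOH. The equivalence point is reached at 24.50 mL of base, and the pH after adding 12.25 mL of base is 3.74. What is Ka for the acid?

1.8 x 10^-4

12.25 mL is half of the equivalence volume, so this is the half-equivalence point where [HA] = [A^-].
At half-equivalence pH = pKa, so pKa = 3.74.
Ka = 10^(-3.74) = 1.8 x 10^-4.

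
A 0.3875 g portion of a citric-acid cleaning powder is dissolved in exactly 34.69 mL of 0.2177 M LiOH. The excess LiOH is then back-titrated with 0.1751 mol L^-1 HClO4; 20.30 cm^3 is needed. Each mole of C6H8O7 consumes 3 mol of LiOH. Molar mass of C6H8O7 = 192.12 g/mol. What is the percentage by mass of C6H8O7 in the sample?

66.1%

Total n(LiOH) added = 0.2177 x 0.03469 = 0.007552 mol.
n(HClO4) used = 0.1751 x 0.02030 = 0.003555 mol, which equals the excess n(LiOH).
So n(LiOH) consumed by the sample = 0.007552 - 0.003555 = 0.003997 mol.
n(C6H8O7) = 0.003997 / 3 = 0.001332 mol.
mass C6H8O7 = 0.001332 x 192.12 = 0.2560 g, so %C6H8O7 = 0.2560/0.3875 x 100 = 66.1%.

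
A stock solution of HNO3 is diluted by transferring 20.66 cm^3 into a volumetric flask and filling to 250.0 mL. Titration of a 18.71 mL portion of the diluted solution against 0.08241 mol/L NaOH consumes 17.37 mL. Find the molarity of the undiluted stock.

0.926 M

n(NaOH) = 0.08241 x 0.01737 = 0.001431 mol.
n(HNO3) in the aliquot = 0.001431 mol.
[diluted HNO3] = 0.001431 / 0.01871 = 0.07651 M.
Dilution factor = 250.0/20.66 = 12.10, so [stock] = 0.07651 x 12.10 = 0.926 M.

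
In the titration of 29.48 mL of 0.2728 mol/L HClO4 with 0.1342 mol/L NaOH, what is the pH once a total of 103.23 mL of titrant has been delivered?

12.64

n(acid) = 0.2728 x 0.02948 = 0.008042 mol; n(NaOH) added = 0.1342 x 0.1032 = 0.01385 mol.
Base is in excess by 0.01385 - 0.008042 = 0.005811 mol in a total volume of 0.1327 L.
[OH^-] = 0.005811/0.1327 = 0.04379 M, so pOH = 1.36 and pH = 14.00 - 1.36 = 12.64.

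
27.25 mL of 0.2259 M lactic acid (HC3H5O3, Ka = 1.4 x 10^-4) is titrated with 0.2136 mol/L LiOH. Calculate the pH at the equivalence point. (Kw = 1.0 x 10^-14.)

n(HC3H5O3) = 0.2259 x 0.02725 = 0.006156 mol; V(LiOH) at equivalence = 0.006156/0.2136 = 0.02882 L.
At equivalence all the acid is converted to C3H5O3-; total volume = 0.02725 + 0.02882 = 0.05607 L, so [C3H5O3-] = 0.006156/0.05607 = 0.1098 M.
Kb = Kw/Ka = 1.0e-14 / 1.4 x 10^-4 = 7.14e-11.
[OH^-] = sqrt(Kb x [C3H5O3-]) = sqrt(7.14e-11 x 0.1098) = 2.80e-6 M.
pOH = 5.55, so pH = 14.00 - 5.55 = 8.45.

8.45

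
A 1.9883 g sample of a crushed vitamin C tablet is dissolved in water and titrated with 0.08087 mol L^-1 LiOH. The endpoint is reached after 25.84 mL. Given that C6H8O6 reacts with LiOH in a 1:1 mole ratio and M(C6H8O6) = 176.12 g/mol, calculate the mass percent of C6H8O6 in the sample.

n(LiOH) = 0.08087 x 0.02584 = 0.002090 mol.
n(C6H8O6) = 0.002090 / 1 = 0.002090 mol.
mass of C6H8O6 = 0.002090 x 176.12 = 0.3680 g.
% purity = 0.3680 / 1.9883 x 100 = 18.5%.

18.5%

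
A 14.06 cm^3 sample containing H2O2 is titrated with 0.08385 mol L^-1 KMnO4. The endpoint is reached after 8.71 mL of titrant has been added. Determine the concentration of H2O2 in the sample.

n(KMnO4) = 0.08385 x 0.008710 = 0.0007303 mol.
From the balanced equation, 2 mol KMnO4 reacts with 5 mol H2O2, so n(H2O2) = 0.0007303 x 5/2 = 0.001826 mol.
[H2O2] = 0.001826 / 0.01406 L = 0.130 M.

0.130 M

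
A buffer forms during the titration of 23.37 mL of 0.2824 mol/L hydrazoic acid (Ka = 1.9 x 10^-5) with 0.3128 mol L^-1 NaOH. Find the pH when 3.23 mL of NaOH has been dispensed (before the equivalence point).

3.98

Initial n(HN3) = 0.2824 x 0.02337 = 0.006600 mol.
n(NaOH) added = 0.3128 x 0.003230 = 0.001010 mol, converting that many moles of HN3 to N3-.
Remaining n(HN3) = 0.005589 mol; n(N3-) = 0.001010 mol.
By Henderson-Hasselbalch, pH = pKa + log([A^-]/[HA]) = 4.72 + log(0.001010/0.005589) = 4.72 + (-0.74) = 3.98.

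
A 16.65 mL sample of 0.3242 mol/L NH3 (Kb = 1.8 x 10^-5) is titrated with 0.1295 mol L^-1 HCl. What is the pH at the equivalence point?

n(NH3) = 0.3242 x 0.01665 = 0.005398 mol; V(HCl) at equivalence = 0.005398/0.1295 = 0.04168 L.
At equivalence the base is fully converted to NH4+; total volume = 0.05833 L, so [NH4+] = 0.005398/0.05833 = 0.09254 M.
Ka(NH4+) = Kw/Kb = 1.0e-14 / 1.8 x 10^-5 = 5.56e-10.
[H^+] = sqrt(Ka x [NH4+]) = sqrt(5.56e-10 x 0.09254) = 7.17e-6 M.
pH = -log(7.17e-6) = 5.14.

5.14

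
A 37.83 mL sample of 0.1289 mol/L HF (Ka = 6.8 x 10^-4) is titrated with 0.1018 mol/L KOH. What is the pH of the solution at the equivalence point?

n(HF) = 0.1289 x 0.03783 = 0.004876 mol; V(KOH) at equivalence = 0.004876/0.1018 = 0.04790 L.
At equivalence all the acid is converted to F-; total volume = 0.03783 + 0.04790 = 0.08573 L, so [F-] = 0.004876/0.08573 = 0.05688 M.
Kb = Kw/Ka = 1.0e-14 / 6.8 x 10^-4 = 1.47e-11.
[OH^-] = sqrt(Kb x [F-]) = sqrt(1.47e-11 x 0.05688) = 9.15e-7 M.
pOH = 6.04, so pH = 14.00 - 6.04 = 7.96.

7.96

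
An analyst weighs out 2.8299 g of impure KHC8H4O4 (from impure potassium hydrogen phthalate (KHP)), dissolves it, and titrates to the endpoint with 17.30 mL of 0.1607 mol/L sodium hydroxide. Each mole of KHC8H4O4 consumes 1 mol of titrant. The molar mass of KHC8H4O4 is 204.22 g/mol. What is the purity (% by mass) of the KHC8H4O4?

20.1%

n(NaOH) = 0.1607 x 0.01730 = 0.002780 mol.
n(KHC8H4O4) = 0.002780 / 1 = 0.002780 mol.
mass of KHC8H4O4 = 0.002780 x 204.22 = 0.5678 g.
% purity = 0.5678 / 2.8299 x 100 = 20.1%.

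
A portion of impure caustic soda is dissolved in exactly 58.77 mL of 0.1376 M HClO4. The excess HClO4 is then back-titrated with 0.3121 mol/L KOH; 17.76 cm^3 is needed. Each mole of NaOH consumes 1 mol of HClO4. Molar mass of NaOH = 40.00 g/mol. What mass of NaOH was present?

0.102 g

Total n(HClO4) added = 0.1376 x 0.05877 = 0.008087 mol.
n(KOH) used = 0.3121 x 0.01776 = 0.005543 mol, which equals the excess n(HClO4).
So n(HClO4) consumed by the sample = 0.008087 - 0.005543 = 0.002544 mol.
n(NaOH) = 0.002544 / 1 = 0.002544 mol.
mass = 0.002544 mol x 40.00 g/mol = 0.102 g.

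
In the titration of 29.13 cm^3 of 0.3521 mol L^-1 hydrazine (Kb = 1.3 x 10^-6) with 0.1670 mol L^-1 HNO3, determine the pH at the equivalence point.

n(N2H4) = 0.3521 x 0.02913 = 0.01026 mol; V(HNO3) at equivalence = 0.01026/0.1670 = 0.06142 L.
At equivalence the base is fully converted to N2H5+; total volume = 0.09055 L, so [N2H5+] = 0.01026/0.09055 = 0.1133 M.
Ka(N2H5+) = Kw/Kb = 1.0e-14 / 1.3 x 10^-6 = 7.69e-9.
[H^+] = sqrt(Ka x [N2H5+]) = sqrt(7.69e-9 x 0.1133) = 2.95e-5 M.
pH = -log(2.95e-5) = 4.53.

4.53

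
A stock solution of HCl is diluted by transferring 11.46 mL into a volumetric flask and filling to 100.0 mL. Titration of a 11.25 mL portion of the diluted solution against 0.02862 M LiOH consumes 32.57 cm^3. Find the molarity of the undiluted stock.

0.723 M

n(LiOH) = 0.02862 x 0.03257 = 0.0009322 mol.
n(HCl) in the aliquot = 0.0009322 mol.
[diluted HCl] = 0.0009322 / 0.01125 = 0.08286 M.
Dilution factor = 100.0/11.46 = 8.726, so [stock] = 0.08286 x 8.726 = 0.723 M.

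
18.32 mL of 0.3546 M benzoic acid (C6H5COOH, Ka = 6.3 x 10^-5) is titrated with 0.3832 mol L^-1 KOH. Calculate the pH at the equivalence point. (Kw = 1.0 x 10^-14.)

8.73

n(C6H5COOH) = 0.3546 x 0.01832 = 0.006496 mol; V(KOH) at equivalence = 0.006496/0.3832 = 0.01695 L.
At equivalence all the acid is converted to C6H5COO-; total volume = 0.01832 + 0.01695 = 0.03527 L, so [C6H5COO-] = 0.006496/0.03527 = 0.1842 M.
Kb = Kw/Ka = 1.0e-14 / 6.3 x 10^-5 = 1.59e-10.
[OH^-] = sqrt(Kb x [C6H5COO-]) = sqrt(1.59e-10 x 0.1842) = 5.41e-6 M.
pOH = 5.27, so pH = 14.00 - 5.27 = 8.73.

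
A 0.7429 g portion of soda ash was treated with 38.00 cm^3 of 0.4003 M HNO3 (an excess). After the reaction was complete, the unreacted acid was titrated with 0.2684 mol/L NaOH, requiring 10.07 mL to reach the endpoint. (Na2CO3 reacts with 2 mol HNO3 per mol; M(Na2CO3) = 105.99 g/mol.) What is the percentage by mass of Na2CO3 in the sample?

Total n(HNO3) added = 0.4003 x 0.03800 = 0.01521 mol.
n(NaOH) used = 0.2684 x 0.01007 = 0.002703 mol, which equals the excess n(HNO3).
So n(HNO3) consumed by the sample = 0.01521 - 0.002703 = 0.01251 mol.
n(Na2CO3) = 0.01251 / 2 = 0.006254 mol.
mass Na2CO3 = 0.006254 x 105.99 = 0.6629 g, so %Na2CO3 = 0.6629/0.7429 x 100 = 89.2%.

89.2%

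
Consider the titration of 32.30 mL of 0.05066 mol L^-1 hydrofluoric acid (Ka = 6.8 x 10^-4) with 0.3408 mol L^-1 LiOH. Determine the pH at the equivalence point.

7.91

n(HF) = 0.05066 x 0.03230 = 0.001636 mol; V(LiOH) at equivalence = 0.001636/0.3408 = 0.004801 L.
At equivalence all the acid is converted to F-; total volume = 0.03230 + 0.004801 = 0.03710 L, so [F-] = 0.001636/0.03710 = 0.04410 M.
Kb = Kw/Ka = 1.0e-14 / 6.8 x 10^-4 = 1.47e-11.
[OH^-] = sqrt(Kb x [F-]) = sqrt(1.47e-11 x 0.04410) = 8.05e-7 M.
pOH = 6.09, so pH = 14.00 - 6.09 = 7.91.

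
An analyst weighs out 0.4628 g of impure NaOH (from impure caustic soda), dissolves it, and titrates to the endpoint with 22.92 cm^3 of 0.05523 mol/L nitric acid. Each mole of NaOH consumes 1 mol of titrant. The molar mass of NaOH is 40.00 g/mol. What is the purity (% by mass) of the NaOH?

10.9%

n(HNO3) = 0.05523 x 0.02292 = 0.001266 mol.
n(NaOH) = 0.001266 / 1 = 0.001266 mol.
mass of NaOH = 0.001266 x 40.00 = 0.05063 g.
% purity = 0.05063 / 0.4628 x 100 = 10.9%.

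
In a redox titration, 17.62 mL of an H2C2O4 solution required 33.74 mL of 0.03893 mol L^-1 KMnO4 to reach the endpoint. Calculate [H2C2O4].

0.186 M

n(KMnO4) = 0.03893 x 0.03374 = 0.001313 mol.
From the balanced equation, 2 mol KMnO4 reacts with 5 mol H2C2O4, so n(H2C2O4) = 0.001313 x 5/2 = 0.003284 mol.
[H2C2O4] = 0.003284 / 0.01762 L = 0.186 M.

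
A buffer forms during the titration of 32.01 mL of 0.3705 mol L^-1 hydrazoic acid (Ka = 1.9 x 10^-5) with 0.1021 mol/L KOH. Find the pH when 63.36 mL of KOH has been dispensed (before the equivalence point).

4.80

Initial n(HN3) = 0.3705 x 0.03201 = 0.01186 mol.
n(KOH) added = 0.1021 x 0.06336 = 0.006469 mol, converting that many moles of HN3 to N3-.
Remaining n(HN3) = 0.005391 mol; n(N3-) = 0.006469 mol.
By Henderson-Hasselbalch, pH = pKa + log([A^-]/[HA]) = 4.72 + log(0.006469/0.005391) = 4.72 + (+0.08) = 4.80.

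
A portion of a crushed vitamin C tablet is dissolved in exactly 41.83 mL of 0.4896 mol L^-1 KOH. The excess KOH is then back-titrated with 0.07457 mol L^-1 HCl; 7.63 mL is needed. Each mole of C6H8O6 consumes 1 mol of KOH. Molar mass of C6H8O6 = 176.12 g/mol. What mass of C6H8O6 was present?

3.51 g

Total n(KOH) added = 0.4896 x 0.04183 = 0.02048 mol.
n(HCl) used = 0.07457 x 0.007630 = 0.0005690 mol, which equals the excess n(KOH).
So n(KOH) consumed by the sample = 0.02048 - 0.0005690 = 0.01991 mol.
n(C6H8O6) = 0.01991 / 1 = 0.01991 mol.
mass = 0.01991 mol x 176.12 g/mol = 3.51 g.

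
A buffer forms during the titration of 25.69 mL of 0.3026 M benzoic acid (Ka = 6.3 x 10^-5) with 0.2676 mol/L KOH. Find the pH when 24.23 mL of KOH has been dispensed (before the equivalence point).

4.90

Initial n(C6H5COOH) = 0.3026 x 0.02569 = 0.007774 mol.
n(KOH) added = 0.2676 x 0.02423 = 0.006484 mol, converting that many moles of C6H5COOH to C6H5COO-.
Remaining n(C6H5COOH) = 0.001290 mol; n(C6H5COO-) = 0.006484 mol.
By Henderson-Hasselbalch, pH = pKa + log([A^-]/[HA]) = 4.20 + log(0.006484/0.001290) = 4.20 + (+0.70) = 4.90.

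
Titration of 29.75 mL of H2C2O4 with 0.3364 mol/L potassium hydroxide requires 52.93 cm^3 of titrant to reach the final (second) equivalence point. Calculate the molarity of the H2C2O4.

0.299 M

n(KOH) = 0.3364 x 0.05293 = 0.01781 mol.
At the final (second) equivalence point, 2 mol OH^- react per mol H2C2O4, so n(H2C2O4) = 0.01781 / 2 = 0.008903 mol.
[H2C2O4] = 0.008903 / 0.02975 L = 0.299 M.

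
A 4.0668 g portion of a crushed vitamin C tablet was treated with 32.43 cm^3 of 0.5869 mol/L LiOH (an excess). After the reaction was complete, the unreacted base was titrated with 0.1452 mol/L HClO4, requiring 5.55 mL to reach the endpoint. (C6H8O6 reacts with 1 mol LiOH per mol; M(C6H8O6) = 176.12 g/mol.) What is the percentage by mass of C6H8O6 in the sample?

78.9%

Total n(LiOH) added = 0.5869 x 0.03243 = 0.01903 mol.
n(HClO4) used = 0.1452 x 0.005550 = 0.0008059 mol, which equals the excess n(LiOH).
So n(LiOH) consumed by the sample = 0.01903 - 0.0008059 = 0.01823 mol.
n(C6H8O6) = 0.01823 / 1 = 0.01823 mol.
mass C6H8O6 = 0.01823 x 176.12 = 3.210 g, so %C6H8O6 = 3.210/4.0668 x 100 = 78.9%.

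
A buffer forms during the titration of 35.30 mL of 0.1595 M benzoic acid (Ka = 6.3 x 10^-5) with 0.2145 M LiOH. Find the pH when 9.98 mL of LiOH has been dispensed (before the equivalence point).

Initial n(C6H5COOH) = 0.1595 x 0.03530 = 0.005630 mol.
n(LiOH) added = 0.2145 x 0.009980 = 0.002141 mol, converting that many moles of C6H5COOH to C6H5COO-.
Remaining n(C6H5COOH) = 0.003490 mol; n(C6H5COO-) = 0.002141 mol.
By Henderson-Hasselbalch, pH = pKa + log([A^-]/[HA]) = 4.20 + log(0.002141/0.003490) = 4.20 + (-0.21) = 3.99.

3.99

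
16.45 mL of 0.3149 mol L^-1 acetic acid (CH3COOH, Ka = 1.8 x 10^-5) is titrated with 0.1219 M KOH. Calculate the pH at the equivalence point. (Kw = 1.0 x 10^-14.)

8.84

n(CH3COOH) = 0.3149 x 0.01645 = 0.005180 mol; V(KOH) at equivalence = 0.005180/0.1219 = 0.04249 L.
At equivalence all the acid is converted to CH3COO-; total volume = 0.01645 + 0.04249 = 0.05894 L, so [CH3COO-] = 0.005180/0.05894 = 0.08788 M.
Kb = Kw/Ka = 1.0e-14 / 1.8 x 10^-5 = 5.56e-10.
[OH^-] = sqrt(Kb x [CH3COO-]) = sqrt(5.56e-10 x 0.08788) = 6.99e-6 M.
pOH = 5.16, so pH = 14.00 - 5.16 = 8.84.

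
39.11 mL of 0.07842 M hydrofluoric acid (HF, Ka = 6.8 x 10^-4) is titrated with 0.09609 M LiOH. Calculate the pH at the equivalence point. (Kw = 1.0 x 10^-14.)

7.90

n(HF) = 0.07842 x 0.03911 = 0.003067 mol; V(LiOH) at equivalence = 0.003067/0.09609 = 0.03192 L.
At equivalence all the acid is converted to F-; total volume = 0.03911 + 0.03192 = 0.07103 L, so [F-] = 0.003067/0.07103 = 0.04318 M.
Kb = Kw/Ka = 1.0e-14 / 6.8 x 10^-4 = 1.47e-11.
[OH^-] = sqrt(Kb x [F-]) = sqrt(1.47e-11 x 0.04318) = 7.97e-7 M.
pOH = 6.10, so pH = 14.00 - 6.10 = 7.90.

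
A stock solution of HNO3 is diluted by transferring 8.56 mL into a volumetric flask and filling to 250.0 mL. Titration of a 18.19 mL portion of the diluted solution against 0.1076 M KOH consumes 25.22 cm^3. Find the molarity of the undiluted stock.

4.36 M

n(KOH) = 0.1076 x 0.02522 = 0.002714 mol.
n(HNO3) in the aliquot = 0.002714 mol.
[diluted HNO3] = 0.002714 / 0.01819 = 0.1492 M.
Dilution factor = 250.0/8.560 = 29.21, so [stock] = 0.1492 x 29.21 = 4.36 M.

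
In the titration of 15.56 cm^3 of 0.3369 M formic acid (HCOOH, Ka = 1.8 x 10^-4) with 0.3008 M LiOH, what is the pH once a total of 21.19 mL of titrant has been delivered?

12.49

n(acid) = 0.3369 x 0.01556 = 0.005242 mol; n(LiOH) added = 0.3008 x 0.02119 = 0.006374 mol.
Base is in excess by 0.006374 - 0.005242 = 0.001132 mol in a total volume of 0.03675 L.
[OH^-] = 0.001132/0.03675 = 0.03080 M, so pOH = 1.51 and pH = 14.00 - 1.51 = 12.49.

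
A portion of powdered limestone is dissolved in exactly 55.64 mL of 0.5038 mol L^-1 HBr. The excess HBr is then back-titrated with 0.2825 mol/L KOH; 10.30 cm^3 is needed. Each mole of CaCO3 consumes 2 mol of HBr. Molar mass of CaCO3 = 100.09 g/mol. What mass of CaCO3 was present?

Total n(HBr) added = 0.5038 x 0.05564 = 0.02803 mol.
n(KOH) used = 0.2825 x 0.01030 = 0.002910 mol, which equals the excess n(HBr).
So n(HBr) consumed by the sample = 0.02803 - 0.002910 = 0.02512 mol.
n(CaCO3) = 0.02512 / 2 = 0.01256 mol.
mass = 0.01256 mol x 100.09 g/mol = 1.26 g.

1.26 g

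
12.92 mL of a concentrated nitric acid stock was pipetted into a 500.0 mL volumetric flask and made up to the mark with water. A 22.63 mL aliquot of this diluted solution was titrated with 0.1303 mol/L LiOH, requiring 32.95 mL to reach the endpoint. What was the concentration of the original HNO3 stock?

n(LiOH) = 0.1303 x 0.03295 = 0.004293 mol.
n(HNO3) in the aliquot = 0.004293 mol.
[diluted HNO3] = 0.004293 / 0.02263 = 0.1897 M.
Dilution factor = 500.0/12.92 = 38.70, so [stock] = 0.1897 x 38.70 = 7.34 M.

7.34 M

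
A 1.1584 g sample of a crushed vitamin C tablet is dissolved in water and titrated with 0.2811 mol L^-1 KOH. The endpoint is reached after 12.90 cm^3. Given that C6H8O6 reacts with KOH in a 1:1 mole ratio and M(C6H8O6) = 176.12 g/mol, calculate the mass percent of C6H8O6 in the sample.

n(KOH) = 0.2811 x 0.01290 = 0.003626 mol.
n(C6H8O6) = 0.003626 / 1 = 0.003626 mol.
mass of C6H8O6 = 0.003626 x 176.12 = 0.6386 g.
% purity = 0.6386 / 1.1584 x 100 = 55.1%.

55.1%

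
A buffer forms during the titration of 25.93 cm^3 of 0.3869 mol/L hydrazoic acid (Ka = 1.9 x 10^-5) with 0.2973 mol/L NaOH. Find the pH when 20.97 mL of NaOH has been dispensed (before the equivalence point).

Initial n(HN3) = 0.3869 x 0.02593 = 0.01003 mol.
n(NaOH) added = 0.2973 x 0.02097 = 0.006234 mol, converting that many moles of HN3 to N3-.
Remaining n(HN3) = 0.003798 mol; n(N3-) = 0.006234 mol.
By Henderson-Hasselbalch, pH = pKa + log([A^-]/[HA]) = 4.72 + log(0.006234/0.003798) = 4.72 + (+0.22) = 4.94.

4.94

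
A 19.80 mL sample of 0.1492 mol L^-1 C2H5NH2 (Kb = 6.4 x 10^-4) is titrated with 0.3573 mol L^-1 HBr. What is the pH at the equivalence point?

n(C2H5NH2) = 0.1492 x 0.01980 = 0.002954 mol; V(HBr) at equivalence = 0.002954/0.3573 = 0.008268 L.
At equivalence the base is fully converted to C2H5NH3+; total volume = 0.02807 L, so [C2H5NH3+] = 0.002954/0.02807 = 0.1053 M.
Ka(C2H5NH3+) = Kw/Kb = 1.0e-14 / 6.4 x 10^-4 = 1.56e-11.
[H^+] = sqrt(Ka x [C2H5NH3+]) = sqrt(1.56e-11 x 0.1053) = 1.28e-6 M.
pH = -log(1.28e-6) = 5.89.

5.89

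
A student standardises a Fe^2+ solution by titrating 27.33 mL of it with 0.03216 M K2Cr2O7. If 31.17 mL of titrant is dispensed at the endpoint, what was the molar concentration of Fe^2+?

0.220 M

n(K2Cr2O7) = 0.03216 x 0.03117 = 0.001002 mol.
From the balanced equation, 1 mol K2Cr2O7 reacts with 6 mol Fe^2+, so n(Fe^2+) = 0.001002 x 6/1 = 0.006015 mol.
[Fe^2+] = 0.006015 / 0.02733 L = 0.220 M.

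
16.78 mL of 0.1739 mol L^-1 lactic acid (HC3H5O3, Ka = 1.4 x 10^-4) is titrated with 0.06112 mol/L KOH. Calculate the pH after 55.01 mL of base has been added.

11.79

n(acid) = 0.1739 x 0.01678 = 0.002918 mol; n(KOH) added = 0.06112 x 0.05501 = 0.003362 mol.
Base is in excess by 0.003362 - 0.002918 = 0.0004442 mol in a total volume of 0.07179 L.
[OH^-] = 0.0004442/0.07179 = 0.006187 M, so pOH = 2.21 and pH = 14.00 - 2.21 = 11.79.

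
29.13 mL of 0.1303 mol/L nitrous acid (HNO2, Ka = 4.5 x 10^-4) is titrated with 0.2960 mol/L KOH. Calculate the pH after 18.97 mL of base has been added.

n(acid) = 0.1303 x 0.02913 = 0.003796 mol; n(KOH) added = 0.2960 x 0.01897 = 0.005615 mol.
Base is in excess by 0.005615 - 0.003796 = 0.001819 mol in a total volume of 0.04810 L.
[OH^-] = 0.001819/0.04810 = 0.03783 M, so pOH = 1.42 and pH = 14.00 - 1.42 = 12.58.

12.58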